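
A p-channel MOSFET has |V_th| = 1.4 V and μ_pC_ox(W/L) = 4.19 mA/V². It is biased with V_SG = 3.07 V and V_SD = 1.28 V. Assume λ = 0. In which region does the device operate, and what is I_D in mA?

Triode; I_D = 5.52 mA

V_ov = V_SG − |V_th| = 3.07 − 1.4 = 1.67 V.
Since V_SD = 1.28 V < V_ov = 1.67 V, the device is in the triode region.
I_D = k_p [V_ov · V_SD − ½ V_SD²] = 4.19 × [1.67 × 1.28 − 0.5 × 1.28²] = 5.52 mA.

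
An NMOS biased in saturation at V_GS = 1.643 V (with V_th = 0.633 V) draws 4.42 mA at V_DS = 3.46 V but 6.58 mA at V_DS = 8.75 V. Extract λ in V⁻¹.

λ = 0.136 V⁻¹

With V_GS fixed, I_D ∝ (1 + λ V_DS) in saturation, so I_D2/I_D1 = (1 + λ V_DS2)/(1 + λ V_DS1).
6.58/4.42 = 1.489 = (1 + 8.75 λ)/(1 + 3.46 λ).
Solving: λ (I_D1 V_DS2 − I_D2 V_DS1) = I_D2 − I_D1, so λ = (6.58 − 4.42) / (4.42 × 8.75 − 6.58 × 3.46) = 2.16 / 15.9 = 0.136 V⁻¹.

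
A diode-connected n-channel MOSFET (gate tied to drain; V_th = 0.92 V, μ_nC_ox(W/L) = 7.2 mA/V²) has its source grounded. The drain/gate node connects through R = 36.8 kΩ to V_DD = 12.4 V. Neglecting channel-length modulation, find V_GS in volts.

With gate tied to drain, V_GS = V_DS ≥ V_GS − V_th, so the device is in saturation.
KCL at the drain: ½ k_n (V_GS − V_th)² = (V_DD − V_GS)/R.
Let x = V_GS − 0.92. Then 132 x² + x − 11.48 = 0, giving x = 0.291 V (positive root), so V_GS = 1.21 V.
I_D = (V_DD − V_GS)/R = (12.4 − 1.21) / 36.8 = 0.304 mA.

V_GS = 1.21 V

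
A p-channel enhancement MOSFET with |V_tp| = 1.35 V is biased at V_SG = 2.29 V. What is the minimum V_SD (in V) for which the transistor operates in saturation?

The boundary between triode and saturation is V_SD = V_SG − |V_tp| = V_ov.
V_ov = 2.29 − 1.35 = 0.94 V.

V_SD,sat = 0.940 V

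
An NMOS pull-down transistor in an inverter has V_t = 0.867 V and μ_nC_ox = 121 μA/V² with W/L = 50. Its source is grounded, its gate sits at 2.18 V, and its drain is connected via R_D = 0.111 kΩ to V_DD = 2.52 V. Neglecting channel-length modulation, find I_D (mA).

I_D = 5.22 mA

V_GS = V_G = 2.18 V, so V_ov = 2.18 − 0.867 = 1.31 V.
k_n = μ_nC_ox · (W/L) = 6.05 mA/V².
Assume saturation: I_D = ½ k_n V_ov² = 0.5 × 6.05 × 1.31² = 5.22 mA, giving V_DS = V_DD − I_D R_D = 2.52 − 5.22 × 0.111 = 1.94 V.
V_DS = 1.94 V ≥ V_ov = 1.31 V, confirming saturation.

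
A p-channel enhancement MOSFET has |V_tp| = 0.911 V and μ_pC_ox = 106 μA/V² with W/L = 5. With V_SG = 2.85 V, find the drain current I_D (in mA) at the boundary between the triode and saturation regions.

At the boundary V_SD = V_ov = V_SG − |V_tp| = 2.85 − 0.911 = 1.94 V.
k_p = μ_pC_ox · (W/L) = 0.53 mA/V².
I_D = ½ k_p V_ov² = 0.5 × 0.53 × 1.94² = 0.996 mA.

I_D = 0.996 mA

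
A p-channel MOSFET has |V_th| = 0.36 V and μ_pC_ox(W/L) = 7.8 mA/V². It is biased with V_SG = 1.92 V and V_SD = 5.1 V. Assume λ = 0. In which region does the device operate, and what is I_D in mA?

Saturation; I_D = 9.49 mA

V_ov = V_SG − |V_th| = 1.92 − 0.36 = 1.56 V.
Since V_SD = 5.1 V ≥ V_ov = 1.56 V, the device is in saturation.
I_D = ½ k_p V_ov² = 0.5 × 7.8 × 1.56² = 9.49 mA.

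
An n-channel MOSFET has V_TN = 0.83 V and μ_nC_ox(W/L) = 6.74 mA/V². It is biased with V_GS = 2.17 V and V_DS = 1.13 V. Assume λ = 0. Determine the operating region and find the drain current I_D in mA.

Triode; I_D = 5.90 mA

V_ov = V_GS − V_TN = 2.17 − 0.83 = 1.34 V.
Since V_DS = 1.13 V < V_ov = 1.34 V, the device is in the triode region.
I_D = k_n [V_ov · V_DS − ½ V_DS²] = 6.74 × [1.34 × 1.13 − 0.5 × 1.13²] = 5.9 mA.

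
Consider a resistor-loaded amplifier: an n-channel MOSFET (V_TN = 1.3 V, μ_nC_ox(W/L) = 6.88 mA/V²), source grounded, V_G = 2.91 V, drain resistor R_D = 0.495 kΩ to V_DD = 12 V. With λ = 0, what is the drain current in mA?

V_GS = V_G = 2.91 V, so V_ov = 2.91 − 1.3 = 1.61 V.
Assume saturation: I_D = ½ k_n V_ov² = 0.5 × 6.88 × 1.61² = 8.92 mA, giving V_DS = V_DD − I_D R_D = 12 − 8.92 × 0.495 = 7.59 V.
V_DS = 7.59 V ≥ V_ov = 1.61 V, confirming saturation.

I_D = 8.92 mA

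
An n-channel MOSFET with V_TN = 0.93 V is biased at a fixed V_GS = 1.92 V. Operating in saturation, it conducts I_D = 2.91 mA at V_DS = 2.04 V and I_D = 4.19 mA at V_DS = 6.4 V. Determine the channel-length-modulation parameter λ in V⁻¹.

With V_GS fixed, I_D ∝ (1 + λ V_DS) in saturation, so I_D2/I_D1 = (1 + λ V_DS2)/(1 + λ V_DS1).
4.19/2.91 = 1.44 = (1 + 6.4 λ)/(1 + 2.04 λ).
Solving: λ (I_D1 V_DS2 − I_D2 V_DS1) = I_D2 − I_D1, so λ = (4.19 − 2.91) / (2.91 × 6.4 − 4.19 × 2.04) = 1.28 / 10.1 = 0.127 V⁻¹.

λ = 0.127 V⁻¹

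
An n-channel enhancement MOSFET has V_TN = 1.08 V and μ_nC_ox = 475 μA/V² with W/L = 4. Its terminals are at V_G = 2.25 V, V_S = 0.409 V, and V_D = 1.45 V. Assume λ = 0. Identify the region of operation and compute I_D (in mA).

Saturation; I_D = 0.550 mA

V_GS = V_G − V_S = 2.25 − 0.409 = 1.84 V; V_DS = V_D − V_S = 1.45 − 0.409 = 1.04 V.
k_n = μ_nC_ox · (W/L) = 1.9 mA/V².
V_ov = V_GS − V_TN = 1.84 − 1.08 = 0.761 V.
Since V_DS = 1.04 V ≥ V_ov = 0.761 V, the device is in saturation.
I_D = ½ k_n V_ov² = 0.5 × 1.9 × 0.761² = 0.55 mA.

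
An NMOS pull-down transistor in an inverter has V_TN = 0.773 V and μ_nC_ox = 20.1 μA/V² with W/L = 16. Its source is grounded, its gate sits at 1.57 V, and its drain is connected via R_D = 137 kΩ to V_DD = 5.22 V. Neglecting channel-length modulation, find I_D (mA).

V_GS = V_G = 1.57 V, so V_ov = 1.57 − 0.773 = 0.797 V.
k_n = μ_nC_ox · (W/L) = 0.3216 mA/V².
Assume saturation: I_D = ½ k_n V_ov² = 0.5 × 0.3216 × 0.797² = 0.102 mA, giving V_DS = V_DD − I_D R_D = 5.22 − 0.102 × 137 = -8.77 V.
But -8.77 V < V_ov = 0.797 V, so the device is actually in triode.
In triode I_D = k_n[V_ov V_DS − ½ V_DS²] and I_D = (V_DD − V_DS)/R_D. Equating: 22 V_DS² − 36.12 V_DS + 5.22 = 0, giving V_DS = 0.16 V (the root below V_ov).
I_D = (5.22 − 0.16) / 137 = 0.0369 mA.

I_D = 0.0369 mA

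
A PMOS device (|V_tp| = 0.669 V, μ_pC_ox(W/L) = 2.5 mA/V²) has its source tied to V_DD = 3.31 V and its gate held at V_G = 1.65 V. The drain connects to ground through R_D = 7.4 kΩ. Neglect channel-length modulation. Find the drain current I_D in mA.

I_D = 0.422 mA

V_SG = V_DD − V_G = 3.31 − 1.65 = 1.66 V, so V_ov = 1.66 − 0.669 = 0.991 V.
Assume saturation: I_D = ½ k_p V_ov² = 0.5 × 2.5 × 0.991² = 1.23 mA, giving V_SD = V_DD − I_D R_D = 3.31 − 1.23 × 7.4 = -5.77 V.
But -5.77 V < V_ov = 0.991 V, so the device is actually in triode.
In triode I_D = k_p[V_ov V_SD − ½ V_SD²] and I_D = (V_DD − V_SD)/R_D. Equating: 9.25 V_SD² − 19.33 V_SD + 3.31 = 0, giving V_SD = 0.188 V (the root below V_ov).
I_D = (3.31 − 0.188) / 7.4 = 0.422 mA.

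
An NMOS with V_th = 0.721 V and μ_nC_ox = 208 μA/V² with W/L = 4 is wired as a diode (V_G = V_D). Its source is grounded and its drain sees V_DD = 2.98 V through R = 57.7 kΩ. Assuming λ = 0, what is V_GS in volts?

With gate tied to drain, V_GS = V_DS ≥ V_GS − V_th, so the device is in saturation.
k_n = μ_nC_ox · (W/L) = 0.832 mA/V².
KCL at the drain: ½ k_n (V_GS − V_th)² = (V_DD − V_GS)/R.
Let x = V_GS − 0.721. Then 24 x² + x − 2.259 = 0, giving x = 0.287 V (positive root), so V_GS = 1.01 V.
I_D = (V_DD − V_GS)/R = (2.98 − 1.01) / 57.7 = 0.0342 mA.

V_GS = 1.01 V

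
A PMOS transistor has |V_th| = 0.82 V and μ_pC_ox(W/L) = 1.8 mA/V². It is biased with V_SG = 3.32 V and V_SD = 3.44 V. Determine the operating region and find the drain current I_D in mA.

V_ov = V_SG − |V_th| = 3.32 − 0.82 = 2.5 V.
Since V_SD = 3.44 V ≥ V_ov = 2.5 V, the device is in saturation.
I_D = ½ k_p V_ov² = 0.5 × 1.8 × 2.5² = 5.62 mA.

Saturation; I_D = 5.62 mA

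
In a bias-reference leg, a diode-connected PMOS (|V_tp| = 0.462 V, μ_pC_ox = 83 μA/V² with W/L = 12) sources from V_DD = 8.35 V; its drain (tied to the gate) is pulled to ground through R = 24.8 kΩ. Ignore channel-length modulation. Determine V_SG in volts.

V_SG = 1.22 V

With gate tied to drain, V_SG = V_SD ≥ V_SG − |V_tp|, so the device is in saturation.
k_p = μ_pC_ox · (W/L) = 0.996 mA/V².
KCL at the drain: ½ k_p (V_SG − |V_tp|)² = (V_DD − V_SG)/R.
Let x = V_SG − 0.462. Then 12.4 x² + x − 7.888 = 0, giving x = 0.76 V (positive root), so V_SG = 1.22 V.
I_D = (V_DD − V_SG)/R = (8.35 − 1.22) / 24.8 = 0.287 mA.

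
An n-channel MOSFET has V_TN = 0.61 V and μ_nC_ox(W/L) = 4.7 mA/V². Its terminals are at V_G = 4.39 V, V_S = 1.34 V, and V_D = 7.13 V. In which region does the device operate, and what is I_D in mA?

V_GS = V_G − V_S = 4.39 − 1.34 = 3.05 V; V_DS = V_D − V_S = 7.13 − 1.34 = 5.79 V.
V_ov = V_GS − V_TN = 3.05 − 0.61 = 2.44 V.
Since V_DS = 5.79 V ≥ V_ov = 2.44 V, the device is in saturation.
I_D = ½ k_n V_ov² = 0.5 × 4.7 × 2.44² = 14 mA.

Saturation; I_D = 14.0 mA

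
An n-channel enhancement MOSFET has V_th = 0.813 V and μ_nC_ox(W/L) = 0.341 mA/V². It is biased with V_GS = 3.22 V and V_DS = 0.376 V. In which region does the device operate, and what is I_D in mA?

Triode; I_D = 0.285 mA

V_ov = V_GS − V_th = 3.22 − 0.813 = 2.41 V.
Since V_DS = 0.376 V < V_ov = 2.41 V, the device is in the triode region.
I_D = k_n [V_ov · V_DS − ½ V_DS²] = 0.341 × [2.41 × 0.376 − 0.5 × 0.376²] = 0.285 mA.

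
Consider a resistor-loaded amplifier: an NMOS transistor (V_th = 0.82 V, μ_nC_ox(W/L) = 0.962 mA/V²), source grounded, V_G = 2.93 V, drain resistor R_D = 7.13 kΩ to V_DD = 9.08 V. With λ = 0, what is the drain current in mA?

I_D = 1.18 mA

V_GS = V_G = 2.93 V, so V_ov = 2.93 − 0.82 = 2.11 V.
Assume saturation: I_D = ½ k_n V_ov² = 0.5 × 0.962 × 2.11² = 2.14 mA, giving V_DS = V_DD − I_D R_D = 9.08 − 2.14 × 7.13 = -6.19 V.
But -6.19 V < V_ov = 2.11 V, so the device is actually in triode.
In triode I_D = k_n[V_ov V_DS − ½ V_DS²] and I_D = (V_DD − V_DS)/R_D. Equating: 3.43 V_DS² − 15.47 V_DS + 9.08 = 0, giving V_DS = 0.693 V (the root below V_ov).
I_D = (9.08 − 0.693) / 7.13 = 1.18 mA.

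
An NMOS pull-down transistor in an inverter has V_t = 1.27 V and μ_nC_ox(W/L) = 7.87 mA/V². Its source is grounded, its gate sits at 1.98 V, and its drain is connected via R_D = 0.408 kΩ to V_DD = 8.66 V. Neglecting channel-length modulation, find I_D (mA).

I_D = 1.98 mA

V_GS = V_G = 1.98 V, so V_ov = 1.98 − 1.27 = 0.71 V.
Assume saturation: I_D = ½ k_n V_ov² = 0.5 × 7.87 × 0.71² = 1.98 mA, giving V_DS = V_DD − I_D R_D = 8.66 − 1.98 × 0.408 = 7.85 V.
V_DS = 7.85 V ≥ V_ov = 0.71 V, confirming saturation.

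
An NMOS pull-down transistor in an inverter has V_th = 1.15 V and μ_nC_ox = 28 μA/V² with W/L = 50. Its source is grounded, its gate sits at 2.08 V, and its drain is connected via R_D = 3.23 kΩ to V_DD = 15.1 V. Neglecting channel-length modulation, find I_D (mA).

V_GS = V_G = 2.08 V, so V_ov = 2.08 − 1.15 = 0.93 V.
k_n = μ_nC_ox · (W/L) = 1.4 mA/V².
Assume saturation: I_D = ½ k_n V_ov² = 0.5 × 1.4 × 0.93² = 0.605 mA, giving V_DS = V_DD − I_D R_D = 15.1 − 0.605 × 3.23 = 13.1 V.
V_DS = 13.1 V ≥ V_ov = 0.93 V, confirming saturation.

I_D = 0.605 mA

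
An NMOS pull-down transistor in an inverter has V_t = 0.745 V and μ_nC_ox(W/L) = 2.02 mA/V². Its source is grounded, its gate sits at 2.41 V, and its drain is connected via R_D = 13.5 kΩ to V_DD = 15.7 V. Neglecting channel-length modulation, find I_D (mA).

I_D = 1.13 mA

V_GS = V_G = 2.41 V, so V_ov = 2.41 − 0.745 = 1.67 V.
Assume saturation: I_D = ½ k_n V_ov² = 0.5 × 2.02 × 1.67² = 2.8 mA, giving V_DS = V_DD − I_D R_D = 15.7 − 2.8 × 13.5 = -22.1 V.
But -22.1 V < V_ov = 1.67 V, so the device is actually in triode.
In triode I_D = k_n[V_ov V_DS − ½ V_DS²] and I_D = (V_DD − V_DS)/R_D. Equating: 13.6 V_DS² − 46.4 V_DS + 15.7 = 0, giving V_DS = 0.381 V (the root below V_ov).
I_D = (15.7 − 0.381) / 13.5 = 1.13 mA.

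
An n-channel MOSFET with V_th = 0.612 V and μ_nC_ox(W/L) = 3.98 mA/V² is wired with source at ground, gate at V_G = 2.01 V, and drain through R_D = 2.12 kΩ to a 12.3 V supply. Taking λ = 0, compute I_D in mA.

V_GS = V_G = 2.01 V, so V_ov = 2.01 − 0.612 = 1.4 V.
Assume saturation: I_D = ½ k_n V_ov² = 0.5 × 3.98 × 1.4² = 3.89 mA, giving V_DS = V_DD − I_D R_D = 12.3 − 3.89 × 2.12 = 4.05 V.
V_DS = 4.05 V ≥ V_ov = 1.4 V, confirming saturation.

I_D = 3.89 mA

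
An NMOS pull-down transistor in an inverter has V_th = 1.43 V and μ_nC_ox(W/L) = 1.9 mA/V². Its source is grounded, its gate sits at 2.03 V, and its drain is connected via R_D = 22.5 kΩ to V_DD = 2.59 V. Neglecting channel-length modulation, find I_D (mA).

V_GS = V_G = 2.03 V, so V_ov = 2.03 − 1.43 = 0.6 V.
Assume saturation: I_D = ½ k_n V_ov² = 0.5 × 1.9 × 0.6² = 0.342 mA, giving V_DS = V_DD − I_D R_D = 2.59 − 0.342 × 22.5 = -5.1 V.
But -5.1 V < V_ov = 0.6 V, so the device is actually in triode.
In triode I_D = k_n[V_ov V_DS − ½ V_DS²] and I_D = (V_DD − V_DS)/R_D. Equating: 21.4 V_DS² − 26.65 V_DS + 2.59 = 0, giving V_DS = 0.106 V (the root below V_ov).
I_D = (2.59 − 0.106) / 22.5 = 0.11 mA.

I_D = 0.110 mA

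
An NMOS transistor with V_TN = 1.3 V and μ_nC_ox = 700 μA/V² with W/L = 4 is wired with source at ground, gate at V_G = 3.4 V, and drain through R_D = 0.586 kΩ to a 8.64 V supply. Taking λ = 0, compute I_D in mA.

I_D = 6.17 mA

V_GS = V_G = 3.4 V, so V_ov = 3.4 − 1.3 = 2.1 V.
k_n = μ_nC_ox · (W/L) = 2.8 mA/V².
Assume saturation: I_D = ½ k_n V_ov² = 0.5 × 2.8 × 2.1² = 6.17 mA, giving V_DS = V_DD − I_D R_D = 8.64 − 6.17 × 0.586 = 5.02 V.
V_DS = 5.02 V ≥ V_ov = 2.1 V, confirming saturation.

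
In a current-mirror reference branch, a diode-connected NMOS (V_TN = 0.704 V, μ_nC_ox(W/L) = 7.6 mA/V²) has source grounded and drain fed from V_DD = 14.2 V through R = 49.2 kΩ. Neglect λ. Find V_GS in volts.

With gate tied to drain, V_GS = V_DS ≥ V_GS − V_TN, so the device is in saturation.
KCL at the drain: ½ k_n (V_GS − V_TN)² = (V_DD − V_GS)/R.
Let x = V_GS − 0.704. Then 187 x² + x − 13.5 = 0, giving x = 0.266 V (positive root), so V_GS = 0.97 V.
I_D = (V_DD − V_GS)/R = (14.2 − 0.97) / 49.2 = 0.269 mA.

V_GS = 0.970 V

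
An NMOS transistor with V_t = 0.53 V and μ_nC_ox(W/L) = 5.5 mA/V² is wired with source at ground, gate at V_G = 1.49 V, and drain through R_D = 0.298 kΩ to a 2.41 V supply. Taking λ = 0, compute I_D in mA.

V_GS = V_G = 1.49 V, so V_ov = 1.49 − 0.53 = 0.96 V.
Assume saturation: I_D = ½ k_n V_ov² = 0.5 × 5.5 × 0.96² = 2.53 mA, giving V_DS = V_DD − I_D R_D = 2.41 − 2.53 × 0.298 = 1.65 V.
V_DS = 1.65 V ≥ V_ov = 0.96 V, confirming saturation.

I_D = 2.53 mA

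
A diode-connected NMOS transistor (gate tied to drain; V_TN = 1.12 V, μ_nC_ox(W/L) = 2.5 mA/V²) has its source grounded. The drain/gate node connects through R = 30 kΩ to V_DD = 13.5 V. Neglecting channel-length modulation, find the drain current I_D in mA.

With gate tied to drain, V_GS = V_DS ≥ V_GS − V_TN, so the device is in saturation.
KCL at the drain: ½ k_n (V_GS − V_TN)² = (V_DD − V_GS)/R.
Let x = V_GS − 1.12. Then 37.5 x² + x − 12.38 = 0, giving x = 0.561 V (positive root), so V_GS = 1.68 V.
I_D = (V_DD − V_GS)/R = (13.5 − 1.68) / 30 = 0.394 mA.

I_D = 0.394 mA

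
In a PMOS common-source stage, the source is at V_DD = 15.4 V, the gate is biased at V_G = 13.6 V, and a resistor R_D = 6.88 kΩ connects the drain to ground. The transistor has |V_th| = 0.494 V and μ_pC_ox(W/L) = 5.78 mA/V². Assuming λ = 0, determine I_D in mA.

I_D = 2.19 mA

V_SG = V_DD − V_G = 15.4 − 13.6 = 1.8 V, so V_ov = 1.8 − 0.494 = 1.31 V.
Assume saturation: I_D = ½ k_p V_ov² = 0.5 × 5.78 × 1.31² = 4.93 mA, giving V_SD = V_DD − I_D R_D = 15.4 − 4.93 × 6.88 = -18.5 V.
But -18.5 V < V_ov = 1.31 V, so the device is actually in triode.
In triode I_D = k_p[V_ov V_SD − ½ V_SD²] and I_D = (V_DD − V_SD)/R_D. Equating: 19.9 V_SD² − 52.93 V_SD + 15.4 = 0, giving V_SD = 0.332 V (the root below V_ov).
I_D = (15.4 − 0.332) / 6.88 = 2.19 mA.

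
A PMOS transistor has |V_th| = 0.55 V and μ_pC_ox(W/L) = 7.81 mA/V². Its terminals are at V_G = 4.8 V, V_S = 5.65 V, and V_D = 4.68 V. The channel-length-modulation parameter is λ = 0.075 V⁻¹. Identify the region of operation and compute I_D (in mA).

Saturation; I_D = 0.377 mA

V_SG = V_S − V_G = 5.65 − 4.8 = 0.85 V; V_SD = V_S − V_D = 5.65 − 4.68 = 0.97 V.
V_ov = V_SG − |V_th| = 0.85 − 0.55 = 0.3 V.
Since V_SD = 0.97 V ≥ V_ov = 0.3 V, the device is in saturation.
I_D = ½ k_p V_ov² (1 + λ V_SD) = 0.5 × 7.81 × 0.3² × (1 + 0.075 × 0.97) = 0.377 mA.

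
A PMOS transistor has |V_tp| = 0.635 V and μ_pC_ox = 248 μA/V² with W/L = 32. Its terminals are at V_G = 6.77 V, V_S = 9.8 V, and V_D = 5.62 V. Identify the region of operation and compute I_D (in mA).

Saturation; I_D = 22.8 mA

V_SG = V_S − V_G = 9.8 − 6.77 = 3.03 V; V_SD = V_S − V_D = 9.8 − 5.62 = 4.18 V.
k_p = μ_pC_ox · (W/L) = 7.936 mA/V².
V_ov = V_SG − |V_tp| = 3.03 − 0.635 = 2.4 V.
Since V_SD = 4.18 V ≥ V_ov = 2.4 V, the device is in saturation.
I_D = ½ k_p V_ov² = 0.5 × 7.936 × 2.4² = 22.8 mA.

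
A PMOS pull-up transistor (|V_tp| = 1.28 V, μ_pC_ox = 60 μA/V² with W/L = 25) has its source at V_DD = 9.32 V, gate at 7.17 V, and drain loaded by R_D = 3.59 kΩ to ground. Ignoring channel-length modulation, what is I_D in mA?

I_D = 0.568 mA

V_SG = V_DD − V_G = 9.32 − 7.17 = 2.15 V, so V_ov = 2.15 − 1.28 = 0.87 V.
k_p = μ_pC_ox · (W/L) = 1.5 mA/V².
Assume saturation: I_D = ½ k_p V_ov² = 0.5 × 1.5 × 0.87² = 0.568 mA, giving V_SD = V_DD − I_D R_D = 9.32 − 0.568 × 3.59 = 7.28 V.
V_SD = 7.28 V ≥ V_ov = 0.87 V, confirming saturation.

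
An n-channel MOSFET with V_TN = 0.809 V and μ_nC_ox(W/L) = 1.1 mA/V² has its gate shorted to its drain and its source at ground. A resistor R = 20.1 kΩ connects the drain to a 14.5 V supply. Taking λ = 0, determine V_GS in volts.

With gate tied to drain, V_GS = V_DS ≥ V_GS − V_TN, so the device is in saturation.
KCL at the drain: ½ k_n (V_GS − V_TN)² = (V_DD − V_GS)/R.
Let x = V_GS − 0.809. Then 11.1 x² + x − 13.69 = 0, giving x = 1.07 V (positive root), so V_GS = 1.88 V.
I_D = (V_DD − V_GS)/R = (14.5 − 1.88) / 20.1 = 0.628 mA.

V_GS = 1.88 V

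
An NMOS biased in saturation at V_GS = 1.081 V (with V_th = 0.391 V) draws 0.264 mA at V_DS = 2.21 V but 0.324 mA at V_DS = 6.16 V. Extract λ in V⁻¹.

λ = 0.0659 V⁻¹

With V_GS fixed, I_D ∝ (1 + λ V_DS) in saturation, so I_D2/I_D1 = (1 + λ V_DS2)/(1 + λ V_DS1).
0.324/0.264 = 1.227 = (1 + 6.16 λ)/(1 + 2.21 λ).
Solving: λ (I_D1 V_DS2 − I_D2 V_DS1) = I_D2 − I_D1, so λ = (0.324 − 0.264) / (0.264 × 6.16 − 0.324 × 2.21) = 0.06 / 0.91 = 0.0659 V⁻¹.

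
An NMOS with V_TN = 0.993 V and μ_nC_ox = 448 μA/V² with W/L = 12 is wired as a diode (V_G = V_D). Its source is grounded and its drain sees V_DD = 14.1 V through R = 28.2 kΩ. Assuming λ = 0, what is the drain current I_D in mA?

With gate tied to drain, V_GS = V_DS ≥ V_GS − V_TN, so the device is in saturation.
k_n = μ_nC_ox · (W/L) = 5.376 mA/V².
KCL at the drain: ½ k_n (V_GS − V_TN)² = (V_DD − V_GS)/R.
Let x = V_GS − 0.993. Then 75.8 x² + x − 13.11 = 0, giving x = 0.409 V (positive root), so V_GS = 1.4 V.
I_D = (V_DD − V_GS)/R = (14.1 − 1.4) / 28.2 = 0.45 mA.

I_D = 0.450 mA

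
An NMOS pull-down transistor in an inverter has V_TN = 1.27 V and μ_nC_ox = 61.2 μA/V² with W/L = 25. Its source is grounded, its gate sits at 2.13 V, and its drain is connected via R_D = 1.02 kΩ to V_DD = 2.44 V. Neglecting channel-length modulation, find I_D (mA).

I_D = 0.566 mA

V_GS = V_G = 2.13 V, so V_ov = 2.13 − 1.27 = 0.86 V.
k_n = μ_nC_ox · (W/L) = 1.53 mA/V².
Assume saturation: I_D = ½ k_n V_ov² = 0.5 × 1.53 × 0.86² = 0.566 mA, giving V_DS = V_DD − I_D R_D = 2.44 − 0.566 × 1.02 = 1.86 V.
V_DS = 1.86 V ≥ V_ov = 0.86 V, confirming saturation.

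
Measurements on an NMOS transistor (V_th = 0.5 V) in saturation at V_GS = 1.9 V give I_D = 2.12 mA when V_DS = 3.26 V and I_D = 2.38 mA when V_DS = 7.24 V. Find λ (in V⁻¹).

With V_GS fixed, I_D ∝ (1 + λ V_DS) in saturation, so I_D2/I_D1 = (1 + λ V_DS2)/(1 + λ V_DS1).
2.38/2.12 = 1.123 = (1 + 7.24 λ)/(1 + 3.26 λ).
Solving: λ (I_D1 V_DS2 − I_D2 V_DS1) = I_D2 − I_D1, so λ = (2.38 − 2.12) / (2.12 × 7.24 − 2.38 × 3.26) = 0.26 / 7.59 = 0.0343 V⁻¹.

λ = 0.0343 V⁻¹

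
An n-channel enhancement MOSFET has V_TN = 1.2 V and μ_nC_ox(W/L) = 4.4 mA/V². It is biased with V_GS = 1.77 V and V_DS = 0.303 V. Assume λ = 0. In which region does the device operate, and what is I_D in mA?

V_ov = V_GS − V_TN = 1.77 − 1.2 = 0.57 V.
Since V_DS = 0.303 V < V_ov = 0.57 V, the device is in the triode region.
I_D = k_n [V_ov · V_DS − ½ V_DS²] = 4.4 × [0.57 × 0.303 − 0.5 × 0.303²] = 0.558 mA.

Triode; I_D = 0.558 mA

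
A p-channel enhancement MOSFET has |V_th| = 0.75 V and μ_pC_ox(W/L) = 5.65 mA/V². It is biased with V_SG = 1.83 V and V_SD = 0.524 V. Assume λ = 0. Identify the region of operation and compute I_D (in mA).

Triode; I_D = 2.42 mA

V_ov = V_SG − |V_th| = 1.83 − 0.75 = 1.08 V.
Since V_SD = 0.524 V < V_ov = 1.08 V, the device is in the triode region.
I_D = k_p [V_ov · V_SD − ½ V_SD²] = 5.65 × [1.08 × 0.524 − 0.5 × 0.524²] = 2.42 mA.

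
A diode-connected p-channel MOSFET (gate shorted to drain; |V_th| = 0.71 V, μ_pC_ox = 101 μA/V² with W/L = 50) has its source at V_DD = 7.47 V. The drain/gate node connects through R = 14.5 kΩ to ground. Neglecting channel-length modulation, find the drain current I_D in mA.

I_D = 0.437 mA

With gate tied to drain, V_SG = V_SD ≥ V_SG − |V_th|, so the device is in saturation.
k_p = μ_pC_ox · (W/L) = 5.05 mA/V².
KCL at the drain: ½ k_p (V_SG − |V_th|)² = (V_DD − V_SG)/R.
Let x = V_SG − 0.71. Then 36.6 x² + x − 6.76 = 0, giving x = 0.416 V (positive root), so V_SG = 1.13 V.
I_D = (V_DD − V_SG)/R = (7.47 − 1.13) / 14.5 = 0.437 mA.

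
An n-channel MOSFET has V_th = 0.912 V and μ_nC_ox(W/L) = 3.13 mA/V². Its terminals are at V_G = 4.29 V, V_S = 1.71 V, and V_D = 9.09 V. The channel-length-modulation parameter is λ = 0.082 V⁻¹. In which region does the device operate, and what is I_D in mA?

V_GS = V_G − V_S = 4.29 − 1.71 = 2.58 V; V_DS = V_D − V_S = 9.09 − 1.71 = 7.38 V.
V_ov = V_GS − V_th = 2.58 − 0.912 = 1.67 V.
Since V_DS = 7.38 V ≥ V_ov = 1.67 V, the device is in saturation.
I_D = ½ k_n V_ov² (1 + λ V_DS) = 0.5 × 3.13 × 1.67² × (1 + 0.082 × 7.38) = 6.99 mA.

Saturation; I_D = 6.99 mA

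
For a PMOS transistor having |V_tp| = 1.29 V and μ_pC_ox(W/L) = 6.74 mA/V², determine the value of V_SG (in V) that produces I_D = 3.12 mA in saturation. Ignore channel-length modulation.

In saturation I_D = ½ k_p (V_SG − |V_tp|)², so V_SG − |V_tp| = √(2 I_D / k_p) = √(2 × 3.12 / 6.74) = 0.962 V.
V_SG = 1.29 + 0.962 = 2.25 V.

V_SG = 2.25 V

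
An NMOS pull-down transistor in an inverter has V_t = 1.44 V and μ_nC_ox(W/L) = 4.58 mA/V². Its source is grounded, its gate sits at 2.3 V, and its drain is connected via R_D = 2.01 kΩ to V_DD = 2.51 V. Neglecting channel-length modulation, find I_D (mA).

I_D = 1.08 mA

V_GS = V_G = 2.3 V, so V_ov = 2.3 − 1.44 = 0.86 V.
Assume saturation: I_D = ½ k_n V_ov² = 0.5 × 4.58 × 0.86² = 1.69 mA, giving V_DS = V_DD − I_D R_D = 2.51 − 1.69 × 2.01 = -0.894 V.
But -0.894 V < V_ov = 0.86 V, so the device is actually in triode.
In triode I_D = k_n[V_ov V_DS − ½ V_DS²] and I_D = (V_DD − V_DS)/R_D. Equating: 4.6 V_DS² − 8.917 V_DS + 2.51 = 0, giving V_DS = 0.342 V (the root below V_ov).
I_D = (2.51 − 0.342) / 2.01 = 1.08 mA.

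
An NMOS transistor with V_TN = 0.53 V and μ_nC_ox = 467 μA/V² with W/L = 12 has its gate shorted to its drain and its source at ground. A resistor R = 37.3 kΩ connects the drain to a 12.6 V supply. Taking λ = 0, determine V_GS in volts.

V_GS = 0.865 V

With gate tied to drain, V_GS = V_DS ≥ V_GS − V_TN, so the device is in saturation.
k_n = μ_nC_ox · (W/L) = 5.604 mA/V².
KCL at the drain: ½ k_n (V_GS − V_TN)² = (V_DD − V_GS)/R.
Let x = V_GS − 0.53. Then 105 x² + x − 12.07 = 0, giving x = 0.335 V (positive root), so V_GS = 0.865 V.
I_D = (V_DD − V_GS)/R = (12.6 − 0.865) / 37.3 = 0.315 mA.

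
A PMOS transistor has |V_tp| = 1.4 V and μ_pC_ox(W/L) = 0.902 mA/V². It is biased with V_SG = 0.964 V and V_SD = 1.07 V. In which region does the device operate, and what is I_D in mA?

Cutoff; I_D = 0 mA

V_SG = 0.964 V < |V_tp| = 1.4 V, so the transistor is in cutoff.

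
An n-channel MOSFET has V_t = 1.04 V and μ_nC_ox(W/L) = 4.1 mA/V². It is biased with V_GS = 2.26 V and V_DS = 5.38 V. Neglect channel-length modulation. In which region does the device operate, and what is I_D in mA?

V_ov = V_GS − V_t = 2.26 − 1.04 = 1.22 V.
Since V_DS = 5.38 V ≥ V_ov = 1.22 V, the device is in saturation.
I_D = ½ k_n V_ov² = 0.5 × 4.1 × 1.22² = 3.05 mA.

Saturation; I_D = 3.05 mA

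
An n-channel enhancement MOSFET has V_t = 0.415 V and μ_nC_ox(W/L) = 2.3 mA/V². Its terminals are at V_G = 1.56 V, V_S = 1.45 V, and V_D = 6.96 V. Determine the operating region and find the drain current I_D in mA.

Cutoff; I_D = 0 mA

V_GS = V_G − V_S = 1.56 − 1.45 = 0.11 V; V_DS = V_D − V_S = 6.96 − 1.45 = 5.51 V.
V_GS = 0.11 V < V_t = 0.415 V, so the transistor is in cutoff.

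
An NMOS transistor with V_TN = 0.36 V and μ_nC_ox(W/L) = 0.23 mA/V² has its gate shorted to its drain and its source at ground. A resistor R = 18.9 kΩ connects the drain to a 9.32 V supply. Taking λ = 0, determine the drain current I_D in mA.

I_D = 0.378 mA

With gate tied to drain, V_GS = V_DS ≥ V_GS − V_TN, so the device is in saturation.
KCL at the drain: ½ k_n (V_GS − V_TN)² = (V_DD − V_GS)/R.
Let x = V_GS − 0.36. Then 2.17 x² + x − 8.96 = 0, giving x = 1.81 V (positive root), so V_GS = 2.17 V.
I_D = (V_DD − V_GS)/R = (9.32 − 2.17) / 18.9 = 0.378 mA.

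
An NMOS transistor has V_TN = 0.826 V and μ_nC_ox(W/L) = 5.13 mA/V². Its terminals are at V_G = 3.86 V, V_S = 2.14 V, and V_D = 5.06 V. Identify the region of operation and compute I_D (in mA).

Saturation; I_D = 2.05 mA

V_GS = V_G − V_S = 3.86 − 2.14 = 1.72 V; V_DS = V_D − V_S = 5.06 − 2.14 = 2.92 V.
V_ov = V_GS − V_TN = 1.72 − 0.826 = 0.894 V.
Since V_DS = 2.92 V ≥ V_ov = 0.894 V, the device is in saturation.
I_D = ½ k_n V_ov² = 0.5 × 5.13 × 0.894² = 2.05 mA.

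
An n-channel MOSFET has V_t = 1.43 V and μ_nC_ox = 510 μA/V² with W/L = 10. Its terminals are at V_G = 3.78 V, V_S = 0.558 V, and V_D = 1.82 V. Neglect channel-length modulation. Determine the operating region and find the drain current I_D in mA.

V_GS = V_G − V_S = 3.78 − 0.558 = 3.22 V; V_DS = V_D − V_S = 1.82 − 0.558 = 1.26 V.
k_n = μ_nC_ox · (W/L) = 5.1 mA/V².
V_ov = V_GS − V_t = 3.22 − 1.43 = 1.79 V.
Since V_DS = 1.26 V < V_ov = 1.79 V, the device is in the triode region.
I_D = k_n [V_ov · V_DS − ½ V_DS²] = 5.1 × [1.79 × 1.26 − 0.5 × 1.26²] = 7.47 mA.

Triode; I_D = 7.47 mA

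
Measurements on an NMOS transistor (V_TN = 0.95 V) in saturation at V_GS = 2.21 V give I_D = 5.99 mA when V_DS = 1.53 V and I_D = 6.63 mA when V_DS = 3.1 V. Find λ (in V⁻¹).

With V_GS fixed, I_D ∝ (1 + λ V_DS) in saturation, so I_D2/I_D1 = (1 + λ V_DS2)/(1 + λ V_DS1).
6.63/5.99 = 1.107 = (1 + 3.1 λ)/(1 + 1.53 λ).
Solving: λ (I_D1 V_DS2 − I_D2 V_DS1) = I_D2 − I_D1, so λ = (6.63 − 5.99) / (5.99 × 3.1 − 6.63 × 1.53) = 0.64 / 8.43 = 0.076 V⁻¹.

λ = 0.0760 V⁻¹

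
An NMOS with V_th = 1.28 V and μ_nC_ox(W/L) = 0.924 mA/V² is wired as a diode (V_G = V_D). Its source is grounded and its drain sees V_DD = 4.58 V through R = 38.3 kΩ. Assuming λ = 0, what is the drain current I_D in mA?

With gate tied to drain, V_GS = V_DS ≥ V_GS − V_th, so the device is in saturation.
KCL at the drain: ½ k_n (V_GS − V_th)² = (V_DD − V_GS)/R.
Let x = V_GS − 1.28. Then 17.7 x² + x − 3.3 = 0, giving x = 0.405 V (positive root), so V_GS = 1.68 V.
I_D = (V_DD − V_GS)/R = (4.58 − 1.68) / 38.3 = 0.0756 mA.

I_D = 0.0756 mA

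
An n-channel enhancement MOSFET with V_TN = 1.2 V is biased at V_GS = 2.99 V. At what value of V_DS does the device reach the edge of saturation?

The boundary between triode and saturation is V_DS = V_GS − V_TN = V_ov.
V_ov = 2.99 − 1.2 = 1.79 V.

V_DS,sat = 1.79 V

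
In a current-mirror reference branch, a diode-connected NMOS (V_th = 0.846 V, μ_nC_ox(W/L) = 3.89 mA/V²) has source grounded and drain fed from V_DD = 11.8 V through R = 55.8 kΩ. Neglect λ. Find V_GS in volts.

With gate tied to drain, V_GS = V_DS ≥ V_GS − V_th, so the device is in saturation.
KCL at the drain: ½ k_n (V_GS − V_th)² = (V_DD − V_GS)/R.
Let x = V_GS − 0.846. Then 109 x² + x − 10.95 = 0, giving x = 0.313 V (positive root), so V_GS = 1.16 V.
I_D = (V_DD − V_GS)/R = (11.8 − 1.16) / 55.8 = 0.191 mA.

V_GS = 1.16 V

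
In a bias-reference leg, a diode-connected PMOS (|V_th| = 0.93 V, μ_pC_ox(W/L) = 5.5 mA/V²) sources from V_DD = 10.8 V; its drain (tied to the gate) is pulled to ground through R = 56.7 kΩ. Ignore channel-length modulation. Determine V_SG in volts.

V_SG = 1.18 V

With gate tied to drain, V_SG = V_SD ≥ V_SG − |V_th|, so the device is in saturation.
KCL at the drain: ½ k_p (V_SG − |V_th|)² = (V_DD − V_SG)/R.
Let x = V_SG − 0.93. Then 156 x² + x − 9.87 = 0, giving x = 0.248 V (positive root), so V_SG = 1.18 V.
I_D = (V_DD − V_SG)/R = (10.8 − 1.18) / 56.7 = 0.17 mA.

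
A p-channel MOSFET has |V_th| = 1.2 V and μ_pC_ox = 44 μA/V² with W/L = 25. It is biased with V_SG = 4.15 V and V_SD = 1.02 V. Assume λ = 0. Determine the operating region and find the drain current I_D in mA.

k_p = μ_pC_ox · (W/L) = 1.1 mA/V².
V_ov = V_SG − |V_th| = 4.15 − 1.2 = 2.95 V.
Since V_SD = 1.02 V < V_ov = 2.95 V, the device is in the triode region.
I_D = k_p [V_ov · V_SD − ½ V_SD²] = 1.1 × [2.95 × 1.02 − 0.5 × 1.02²] = 2.74 mA.

Triode; I_D = 2.74 mA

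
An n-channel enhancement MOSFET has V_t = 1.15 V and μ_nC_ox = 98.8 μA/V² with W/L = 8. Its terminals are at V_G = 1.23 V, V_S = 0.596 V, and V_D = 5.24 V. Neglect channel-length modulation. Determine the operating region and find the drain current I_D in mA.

V_GS = V_G − V_S = 1.23 − 0.596 = 0.634 V; V_DS = V_D − V_S = 5.24 − 0.596 = 4.64 V.
V_GS = 0.634 V < V_t = 1.15 V, so the transistor is in cutoff.

Cutoff; I_D = 0 mA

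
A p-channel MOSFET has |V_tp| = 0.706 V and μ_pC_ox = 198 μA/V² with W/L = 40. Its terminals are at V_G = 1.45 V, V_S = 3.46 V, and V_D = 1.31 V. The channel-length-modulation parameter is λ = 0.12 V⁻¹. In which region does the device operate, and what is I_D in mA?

V_SG = V_S − V_G = 3.46 − 1.45 = 2.01 V; V_SD = V_S − V_D = 3.46 − 1.31 = 2.15 V.
k_p = μ_pC_ox · (W/L) = 7.92 mA/V².
V_ov = V_SG − |V_tp| = 2.01 − 0.706 = 1.3 V.
Since V_SD = 2.15 V ≥ V_ov = 1.3 V, the device is in saturation.
I_D = ½ k_p V_ov² (1 + λ V_SD) = 0.5 × 7.92 × 1.3² × (1 + 0.12 × 2.15) = 8.47 mA.

Saturation; I_D = 8.47 mA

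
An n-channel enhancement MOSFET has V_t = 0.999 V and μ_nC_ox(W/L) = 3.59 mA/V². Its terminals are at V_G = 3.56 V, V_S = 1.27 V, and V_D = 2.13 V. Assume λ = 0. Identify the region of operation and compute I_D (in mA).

V_GS = V_G − V_S = 3.56 − 1.27 = 2.29 V; V_DS = V_D − V_S = 2.13 − 1.27 = 0.86 V.
V_ov = V_GS − V_t = 2.29 − 0.999 = 1.29 V.
Since V_DS = 0.86 V < V_ov = 1.29 V, the device is in the triode region.
I_D = k_n [V_ov · V_DS − ½ V_DS²] = 3.59 × [1.29 × 0.86 − 0.5 × 0.86²] = 2.66 mA.

Triode; I_D = 2.66 mA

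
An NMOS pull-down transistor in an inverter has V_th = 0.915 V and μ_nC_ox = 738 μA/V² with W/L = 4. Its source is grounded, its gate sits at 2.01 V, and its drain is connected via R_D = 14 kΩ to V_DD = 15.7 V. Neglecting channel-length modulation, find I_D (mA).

V_GS = V_G = 2.01 V, so V_ov = 2.01 − 0.915 = 1.09 V.
k_n = μ_nC_ox · (W/L) = 2.952 mA/V².
Assume saturation: I_D = ½ k_n V_ov² = 0.5 × 2.952 × 1.09² = 1.77 mA, giving V_DS = V_DD − I_D R_D = 15.7 − 1.77 × 14 = -9.08 V.
But -9.08 V < V_ov = 1.09 V, so the device is actually in triode.
In triode I_D = k_n[V_ov V_DS − ½ V_DS²] and I_D = (V_DD − V_DS)/R_D. Equating: 20.7 V_DS² − 46.25 V_DS + 15.7 = 0, giving V_DS = 0.417 V (the root below V_ov).
I_D = (15.7 − 0.417) / 14 = 1.09 mA.

I_D = 1.09 mA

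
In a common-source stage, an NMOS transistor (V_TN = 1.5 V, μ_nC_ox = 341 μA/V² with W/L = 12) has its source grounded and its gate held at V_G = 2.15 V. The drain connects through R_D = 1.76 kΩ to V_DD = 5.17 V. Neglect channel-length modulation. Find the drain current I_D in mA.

V_GS = V_G = 2.15 V, so V_ov = 2.15 − 1.5 = 0.65 V.
k_n = μ_nC_ox · (W/L) = 4.092 mA/V².
Assume saturation: I_D = ½ k_n V_ov² = 0.5 × 4.092 × 0.65² = 0.864 mA, giving V_DS = V_DD − I_D R_D = 5.17 − 0.864 × 1.76 = 3.65 V.
V_DS = 3.65 V ≥ V_ov = 0.65 V, confirming saturation.

I_D = 0.864 mA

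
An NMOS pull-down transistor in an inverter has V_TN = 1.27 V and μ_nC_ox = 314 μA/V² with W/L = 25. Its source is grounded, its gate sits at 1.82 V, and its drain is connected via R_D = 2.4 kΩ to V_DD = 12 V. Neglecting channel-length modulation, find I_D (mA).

I_D = 1.19 mA

V_GS = V_G = 1.82 V, so V_ov = 1.82 − 1.27 = 0.55 V.
k_n = μ_nC_ox · (W/L) = 7.85 mA/V².
Assume saturation: I_D = ½ k_n V_ov² = 0.5 × 7.85 × 0.55² = 1.19 mA, giving V_DS = V_DD − I_D R_D = 12 − 1.19 × 2.4 = 9.15 V.
V_DS = 9.15 V ≥ V_ov = 0.55 V, confirming saturation.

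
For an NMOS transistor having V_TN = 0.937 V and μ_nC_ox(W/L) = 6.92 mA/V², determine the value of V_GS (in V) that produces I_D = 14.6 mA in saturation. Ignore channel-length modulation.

V_GS = 2.99 V

In saturation I_D = ½ k_n (V_GS − V_TN)², so V_GS − V_TN = √(2 I_D / k_n) = √(2 × 14.6 / 6.92) = 2.05 V.
V_GS = 0.937 + 2.05 = 2.99 V.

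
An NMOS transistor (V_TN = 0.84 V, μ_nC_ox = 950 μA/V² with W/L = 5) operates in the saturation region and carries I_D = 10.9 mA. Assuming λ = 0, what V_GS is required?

k_n = μ_nC_ox · (W/L) = 4.75 mA/V².
In saturation I_D = ½ k_n (V_GS − V_TN)², so V_GS − V_TN = √(2 I_D / k_n) = √(2 × 10.9 / 4.75) = 2.14 V.
V_GS = 0.84 + 2.14 = 2.98 V.

V_GS = 2.98 V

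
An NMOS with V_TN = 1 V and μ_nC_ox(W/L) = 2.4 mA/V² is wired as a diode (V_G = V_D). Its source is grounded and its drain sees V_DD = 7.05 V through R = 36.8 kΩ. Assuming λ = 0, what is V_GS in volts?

With gate tied to drain, V_GS = V_DS ≥ V_GS − V_TN, so the device is in saturation.
KCL at the drain: ½ k_n (V_GS − V_TN)² = (V_DD − V_GS)/R.
Let x = V_GS − 1. Then 44.2 x² + x − 6.05 = 0, giving x = 0.359 V (positive root), so V_GS = 1.36 V.
I_D = (V_DD − V_GS)/R = (7.05 − 1.36) / 36.8 = 0.155 mA.

V_GS = 1.36 V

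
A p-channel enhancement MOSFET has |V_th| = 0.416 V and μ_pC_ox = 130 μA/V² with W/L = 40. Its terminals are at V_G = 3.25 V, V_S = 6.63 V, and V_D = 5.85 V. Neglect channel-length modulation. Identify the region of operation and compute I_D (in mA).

V_SG = V_S − V_G = 6.63 − 3.25 = 3.38 V; V_SD = V_S − V_D = 6.63 − 5.85 = 0.78 V.
k_p = μ_pC_ox · (W/L) = 5.2 mA/V².
V_ov = V_SG − |V_th| = 3.38 − 0.416 = 2.96 V.
Since V_SD = 0.78 V < V_ov = 2.96 V, the device is in the triode region.
I_D = k_p [V_ov · V_SD − ½ V_SD²] = 5.2 × [2.96 × 0.78 − 0.5 × 0.78²] = 10.4 mA.

Triode; I_D = 10.4 mA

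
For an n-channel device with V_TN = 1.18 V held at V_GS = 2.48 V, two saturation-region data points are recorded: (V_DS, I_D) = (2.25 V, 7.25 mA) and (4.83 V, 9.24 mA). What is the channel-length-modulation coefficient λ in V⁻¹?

With V_GS fixed, I_D ∝ (1 + λ V_DS) in saturation, so I_D2/I_D1 = (1 + λ V_DS2)/(1 + λ V_DS1).
9.24/7.25 = 1.274 = (1 + 4.83 λ)/(1 + 2.25 λ).
Solving: λ (I_D1 V_DS2 − I_D2 V_DS1) = I_D2 − I_D1, so λ = (9.24 − 7.25) / (7.25 × 4.83 − 9.24 × 2.25) = 1.99 / 14.2 = 0.14 V⁻¹.

λ = 0.140 V⁻¹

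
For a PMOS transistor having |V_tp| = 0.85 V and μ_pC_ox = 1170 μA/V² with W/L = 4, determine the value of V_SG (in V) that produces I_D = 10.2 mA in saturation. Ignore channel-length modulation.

V_SG = 2.94 V

k_p = μ_pC_ox · (W/L) = 4.68 mA/V².
In saturation I_D = ½ k_p (V_SG − |V_tp|)², so V_SG − |V_tp| = √(2 I_D / k_p) = √(2 × 10.2 / 4.68) = 2.09 V.
V_SG = 0.85 + 2.09 = 2.94 V.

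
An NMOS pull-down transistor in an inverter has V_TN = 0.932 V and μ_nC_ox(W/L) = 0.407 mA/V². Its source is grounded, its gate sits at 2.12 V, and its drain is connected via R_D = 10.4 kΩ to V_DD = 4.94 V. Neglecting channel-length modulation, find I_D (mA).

I_D = 0.287 mA

V_GS = V_G = 2.12 V, so V_ov = 2.12 − 0.932 = 1.19 V.
Assume saturation: I_D = ½ k_n V_ov² = 0.5 × 0.407 × 1.19² = 0.287 mA, giving V_DS = V_DD − I_D R_D = 4.94 − 0.287 × 10.4 = 1.95 V.
V_DS = 1.95 V ≥ V_ov = 1.19 V, confirming saturation.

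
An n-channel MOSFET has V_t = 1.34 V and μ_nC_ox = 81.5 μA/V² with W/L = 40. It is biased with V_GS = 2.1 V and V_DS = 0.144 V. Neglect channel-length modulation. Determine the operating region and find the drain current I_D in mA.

k_n = μ_nC_ox · (W/L) = 3.26 mA/V².
V_ov = V_GS − V_t = 2.1 − 1.34 = 0.76 V.
Since V_DS = 0.144 V < V_ov = 0.76 V, the device is in the triode region.
I_D = k_n [V_ov · V_DS − ½ V_DS²] = 3.26 × [0.76 × 0.144 − 0.5 × 0.144²] = 0.323 mA.

Triode; I_D = 0.323 mA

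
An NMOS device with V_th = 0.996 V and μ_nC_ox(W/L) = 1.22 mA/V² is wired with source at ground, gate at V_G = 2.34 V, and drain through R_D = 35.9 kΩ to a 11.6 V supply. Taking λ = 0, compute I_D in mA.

I_D = 0.317 mA

V_GS = V_G = 2.34 V, so V_ov = 2.34 − 0.996 = 1.34 V.
Assume saturation: I_D = ½ k_n V_ov² = 0.5 × 1.22 × 1.34² = 1.1 mA, giving V_DS = V_DD − I_D R_D = 11.6 − 1.1 × 35.9 = -28 V.
But -28 V < V_ov = 1.34 V, so the device is actually in triode.
In triode I_D = k_n[V_ov V_DS − ½ V_DS²] and I_D = (V_DD − V_DS)/R_D. Equating: 21.9 V_DS² − 59.86 V_DS + 11.6 = 0, giving V_DS = 0.21 V (the root below V_ov).
I_D = (11.6 − 0.21) / 35.9 = 0.317 mA.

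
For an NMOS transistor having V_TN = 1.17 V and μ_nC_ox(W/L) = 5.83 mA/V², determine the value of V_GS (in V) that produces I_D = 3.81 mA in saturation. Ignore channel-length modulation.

V_GS = 2.31 V

In saturation I_D = ½ k_n (V_GS − V_TN)², so V_GS − V_TN = √(2 I_D / k_n) = √(2 × 3.81 / 5.83) = 1.14 V.
V_GS = 1.17 + 1.14 = 2.31 V.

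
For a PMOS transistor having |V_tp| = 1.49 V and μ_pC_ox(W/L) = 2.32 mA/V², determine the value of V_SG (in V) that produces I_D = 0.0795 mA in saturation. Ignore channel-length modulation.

In saturation I_D = ½ k_p (V_SG − |V_tp|)², so V_SG − |V_tp| = √(2 I_D / k_p) = √(2 × 0.0795 / 2.32) = 0.262 V.
V_SG = 1.49 + 0.262 = 1.75 V.

V_SG = 1.75 V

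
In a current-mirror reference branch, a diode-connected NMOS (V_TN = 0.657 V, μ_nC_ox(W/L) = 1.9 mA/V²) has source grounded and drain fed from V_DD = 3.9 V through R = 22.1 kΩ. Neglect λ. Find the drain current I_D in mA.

With gate tied to drain, V_GS = V_DS ≥ V_GS − V_TN, so the device is in saturation.
KCL at the drain: ½ k_n (V_GS − V_TN)² = (V_DD − V_GS)/R.
Let x = V_GS − 0.657. Then 21 x² + x − 3.243 = 0, giving x = 0.37 V (positive root), so V_GS = 1.03 V.
I_D = (V_DD − V_GS)/R = (3.9 − 1.03) / 22.1 = 0.13 mA.

I_D = 0.130 mA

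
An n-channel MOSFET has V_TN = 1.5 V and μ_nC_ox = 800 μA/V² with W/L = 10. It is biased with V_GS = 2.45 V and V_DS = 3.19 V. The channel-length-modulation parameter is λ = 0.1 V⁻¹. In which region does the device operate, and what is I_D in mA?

Saturation; I_D = 4.76 mA

k_n = μ_nC_ox · (W/L) = 8 mA/V².
V_ov = V_GS − V_TN = 2.45 − 1.5 = 0.95 V.
Since V_DS = 3.19 V ≥ V_ov = 0.95 V, the device is in saturation.
I_D = ½ k_n V_ov² (1 + λ V_DS) = 0.5 × 8 × 0.95² × (1 + 0.1 × 3.19) = 4.76 mA.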